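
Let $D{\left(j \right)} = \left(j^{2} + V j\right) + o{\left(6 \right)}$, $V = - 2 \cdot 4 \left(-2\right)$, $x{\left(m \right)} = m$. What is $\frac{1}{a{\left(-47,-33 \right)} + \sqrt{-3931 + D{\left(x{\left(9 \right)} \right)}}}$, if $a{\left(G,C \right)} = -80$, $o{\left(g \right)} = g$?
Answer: $- \frac{4}{505} - \frac{i \sqrt{37}}{1010} \approx -0.0079208 - 0.0060225 i$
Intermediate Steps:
$V = 16$ ($V = \left(-2\right) \left(-8\right) = 16$)
$D{\left(j \right)} = 6 + j^{2} + 16 j$ ($D{\left(j \right)} = \left(j^{2} + 16 j\right) + 6 = 6 + j^{2} + 16 j$)
$\frac{1}{a{\left(-47,-33 \right)} + \sqrt{-3931 + D{\left(x{\left(9 \right)} \right)}}} = \frac{1}{-80 + \sqrt{-3931 + \left(6 + 9^{2} + 16 \cdot 9\right)}} = \frac{1}{-80 + \sqrt{-3931 + \left(6 + 81 + 144\right)}} = \frac{1}{-80 + \sqrt{-3931 + 231}} = \frac{1}{-80 + \sqrt{-3700}} = \frac{1}{-80 + 10 i \sqrt{37}}$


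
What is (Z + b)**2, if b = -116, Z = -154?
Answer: 72900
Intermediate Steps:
(Z + b)**2 = (-154 - 116)**2 = (-270)**2 = 72900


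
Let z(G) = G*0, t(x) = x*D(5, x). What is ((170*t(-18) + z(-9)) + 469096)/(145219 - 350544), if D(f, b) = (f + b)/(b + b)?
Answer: -467991/205325 ≈ -2.2793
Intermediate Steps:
D(f, b) = (b + f)/(2*b) (D(f, b) = (b + f)/((2*b)) = (b + f)*(1/(2*b)) = (b + f)/(2*b))
t(x) = 5/2 + x/2 (t(x) = x*((x + 5)/(2*x)) = x*((5 + x)/(2*x)) = 5/2 + x/2)
z(G) = 0
((170*t(-18) + z(-9)) + 469096)/(145219 - 350544) = ((170*(5/2 + (½)*(-18)) + 0) + 469096)/(145219 - 350544) = ((170*(5/2 - 9) + 0) + 469096)/(-205325) = ((170*(-13/2) + 0) + 469096)*(-1/205325) = ((-1105 + 0) + 469096)*(-1/205325) = (-1105 + 469096)*(-1/205325) = 467991*(-1/205325) = -467991/205325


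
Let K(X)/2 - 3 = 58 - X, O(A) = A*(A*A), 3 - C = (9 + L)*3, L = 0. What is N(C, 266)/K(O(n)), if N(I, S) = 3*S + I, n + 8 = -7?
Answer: 387/3436 ≈ 0.11263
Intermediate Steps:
C = -24 (C = 3 - (9 + 0)*3 = 3 - 9*3 = 3 - 1*27 = 3 - 27 = -24)
n = -15 (n = -8 - 7 = -15)
O(A) = A**3 (O(A) = A*A**2 = A**3)
K(X) = 122 - 2*X (K(X) = 6 + 2*(58 - X) = 6 + (116 - 2*X) = 122 - 2*X)
N(I, S) = I + 3*S
N(C, 266)/K(O(n)) = (-24 + 3*266)/(122 - 2*(-15)**3) = (-24 + 798)/(122 - 2*(-3375)) = 774/(122 + 6750) = 774/6872 = 774*(1/6872) = 387/3436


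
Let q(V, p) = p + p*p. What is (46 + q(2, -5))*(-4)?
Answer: -264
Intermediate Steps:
q(V, p) = p + p²
(46 + q(2, -5))*(-4) = (46 - 5*(1 - 5))*(-4) = (46 - 5*(-4))*(-4) = (46 + 20)*(-4) = 66*(-4) = -264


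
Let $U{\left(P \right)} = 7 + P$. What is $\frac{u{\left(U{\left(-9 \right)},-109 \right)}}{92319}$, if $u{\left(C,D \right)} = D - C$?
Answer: $- \frac{107}{92319} \approx -0.001159$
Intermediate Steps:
$\frac{u{\left(U{\left(-9 \right)},-109 \right)}}{92319} = \frac{-109 - \left(7 - 9\right)}{92319} = \left(-109 - -2\right) \frac{1}{92319} = \left(-109 + 2\right) \frac{1}{92319} = \left(-107\right) \frac{1}{92319} = - \frac{107}{92319}$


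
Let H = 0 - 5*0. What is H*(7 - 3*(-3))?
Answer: 0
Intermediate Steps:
H = 0 (H = 0 + 0 = 0)
H*(7 - 3*(-3)) = 0*(7 - 3*(-3)) = 0*(7 + 9) = 0*16 = 0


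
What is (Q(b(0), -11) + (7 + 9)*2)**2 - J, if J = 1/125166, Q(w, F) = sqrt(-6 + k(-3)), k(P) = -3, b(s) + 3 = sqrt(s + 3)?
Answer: 127043489/125166 + 192*I ≈ 1015.0 + 192.0*I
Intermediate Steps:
b(s) = -3 + sqrt(3 + s) (b(s) = -3 + sqrt(s + 3) = -3 + sqrt(3 + s))
Q(w, F) = 3*I (Q(w, F) = sqrt(-6 - 3) = sqrt(-9) = 3*I)
J = 1/125166 ≈ 7.9894e-6
(Q(b(0), -11) + (7 + 9)*2)**2 - J = (3*I + (7 + 9)*2)**2 - 1*1/125166 = (3*I + 16*2)**2 - 1/125166 = (3*I + 32)**2 - 1/125166 = (32 + 3*I)**2 - 1/125166 = -1/125166 + (32 + 3*I)**2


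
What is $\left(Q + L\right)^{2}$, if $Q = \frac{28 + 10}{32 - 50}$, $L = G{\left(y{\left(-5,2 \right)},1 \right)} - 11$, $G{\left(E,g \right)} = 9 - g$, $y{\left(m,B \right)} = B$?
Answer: $\frac{2116}{81} \approx 26.123$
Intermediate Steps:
$L = -3$ ($L = \left(9 - 1\right) - 11 = 8 - 11 = -3$)
$Q = - \frac{19}{9}$ ($Q = \frac{38}{-18} = 38 \left(- \frac{1}{18}\right) = - \frac{19}{9} \approx -2.1111$)
$\left(Q + L\right)^{2} = \left(- \frac{19}{9} - 3\right)^{2} = \left(- \frac{46}{9}\right)^{2} = \frac{2116}{81}$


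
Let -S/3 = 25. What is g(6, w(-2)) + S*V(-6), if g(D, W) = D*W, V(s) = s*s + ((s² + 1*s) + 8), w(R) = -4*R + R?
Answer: -5514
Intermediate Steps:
S = -75 (S = -3*25 = -75)
w(R) = -3*R
V(s) = 8 + s + 2*s² (V(s) = s² + ((s² + s) + 8) = s² + ((s + s²) + 8) = s² + (8 + s + s²) = 8 + s + 2*s²)
g(6, w(-2)) + S*V(-6) = 6*(-3*(-2)) - 75*(8 - 6 + 2*(-6)²) = 6*6 - 75*(8 - 6 + 2*36) = 36 - 75*(8 - 6 + 72) = 36 - 75*74 = 36 - 5550 = -5514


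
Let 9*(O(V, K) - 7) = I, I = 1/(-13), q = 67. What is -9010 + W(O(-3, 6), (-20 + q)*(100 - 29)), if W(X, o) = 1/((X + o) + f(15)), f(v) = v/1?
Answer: -3540947903/393002 ≈ -9010.0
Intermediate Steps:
f(v) = v (f(v) = v*1 = v)
I = -1/13 ≈ -0.076923
O(V, K) = 818/117 (O(V, K) = 7 + (⅑)*(-1/13) = 7 - 1/117 = 818/117)
W(X, o) = 1/(15 + X + o) (W(X, o) = 1/((X + o) + 15) = 1/(15 + X + o))
-9010 + W(O(-3, 6), (-20 + q)*(100 - 29)) = -9010 + 1/(15 + 818/117 + (-20 + 67)*(100 - 29)) = -9010 + 1/(15 + 818/117 + 47*71) = -9010 + 1/(15 + 818/117 + 3337) = -9010 + 1/(393002/117) = -9010 + 117/393002 = -3540947903/393002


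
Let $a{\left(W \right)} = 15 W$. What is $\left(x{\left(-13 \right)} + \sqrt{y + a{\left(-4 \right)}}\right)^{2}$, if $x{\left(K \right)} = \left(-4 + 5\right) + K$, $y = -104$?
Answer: $4 \left(6 - i \sqrt{41}\right)^{2} \approx -20.0 - 307.35 i$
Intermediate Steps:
$x{\left(K \right)} = 1 + K$
$\left(x{\left(-13 \right)} + \sqrt{y + a{\left(-4 \right)}}\right)^{2} = \left(\left(1 - 13\right) + \sqrt{-104 + 15 \left(-4\right)}\right)^{2} = \left(-12 + \sqrt{-104 - 60}\right)^{2} = \left(-12 + \sqrt{-164}\right)^{2} = \left(-12 + 2 i \sqrt{41}\right)^{2}$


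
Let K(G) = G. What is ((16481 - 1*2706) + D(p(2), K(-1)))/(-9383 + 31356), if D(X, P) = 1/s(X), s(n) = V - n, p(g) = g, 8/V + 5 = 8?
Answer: 27553/43946 ≈ 0.62697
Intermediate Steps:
V = 8/3 (V = 8/(-5 + 8) = 8/3 ≈ 2.6667)
s(n) = 8/3 - n
D(X, P) = 1/(8/3 - X)
((16481 - 1*2706) + D(p(2), K(-1)))/(-9383 + 31356) = ((16481 - 1*2706) - 3/(-8 + 3*2))/(-9383 + 31356) = ((16481 - 2706) - 3/(-8 + 6))/21973 = (13775 - 3/(-2))*(1/21973) = (13775 - 3*(-1/2))*(1/21973) = (13775 + 3/2)*(1/21973) = (27553/2)*(1/21973) = 27553/43946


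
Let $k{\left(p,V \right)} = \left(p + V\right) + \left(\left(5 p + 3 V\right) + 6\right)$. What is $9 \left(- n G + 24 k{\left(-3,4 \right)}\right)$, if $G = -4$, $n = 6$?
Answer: $1080$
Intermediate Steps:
$k{\left(p,V \right)} = 6 + 4 V + 6 p$ ($k{\left(p,V \right)} = \left(V + p\right) + \left(\left(3 V + 5 p\right) + 6\right) = \left(V + p\right) + \left(6 + 3 V + 5 p\right) = 6 + 4 V + 6 p$)
$9 \left(- n G + 24 k{\left(-3,4 \right)}\right) = 9 \left(\left(-1\right) 6 \left(-4\right) + 24 \left(6 + 4 \cdot 4 + 6 \left(-3\right)\right)\right) = 9 \left(\left(-6\right) \left(-4\right) + 24 \left(6 + 16 - 18\right)\right) = 9 \left(24 + 24 \cdot 4\right) = 9 \left(24 + 96\right) = 9 \cdot 120 = 1080$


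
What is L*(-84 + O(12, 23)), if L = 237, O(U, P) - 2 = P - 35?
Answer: -22278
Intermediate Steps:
O(U, P) = -33 + P (O(U, P) = 2 + (P - 35) = 2 + (-35 + P) = -33 + P)
L*(-84 + O(12, 23)) = 237*(-84 + (-33 + 23)) = 237*(-84 - 10) = 237*(-94) = -22278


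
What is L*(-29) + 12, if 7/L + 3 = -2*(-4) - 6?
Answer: 215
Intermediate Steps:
L = -7 (L = 7/(-3 + (-2*(-4) - 6)) = 7/(-3 + (8 - 6)) = 7/(-3 + 2) = 7/(-1) = 7*(-1) = -7)
L*(-29) + 12 = -7*(-29) + 12 = 203 + 12 = 215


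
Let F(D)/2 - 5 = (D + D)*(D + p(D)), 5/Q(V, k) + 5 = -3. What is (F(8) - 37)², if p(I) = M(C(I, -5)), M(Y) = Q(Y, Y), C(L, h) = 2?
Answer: 43681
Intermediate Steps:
Q(V, k) = -5/8 (Q(V, k) = 5/(-5 - 3) = 5/(-8) = 5*(-⅛) = -5/8)
M(Y) = -5/8
p(I) = -5/8
F(D) = 10 + 4*D*(-5/8 + D) (F(D) = 10 + 2*((D + D)*(D - 5/8)) = 10 + 2*((2*D)*(-5/8 + D)) = 10 + 2*(2*D*(-5/8 + D)) = 10 + 4*D*(-5/8 + D))
(F(8) - 37)² = ((10 + 4*8² - 5/2*8) - 37)² = ((10 + 4*64 - 20) - 37)² = ((10 + 256 - 20) - 37)² = (246 - 37)² = 209² = 43681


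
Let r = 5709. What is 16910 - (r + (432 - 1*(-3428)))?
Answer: 7341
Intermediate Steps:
16910 - (r + (432 - 1*(-3428))) = 16910 - (5709 + (432 - 1*(-3428))) = 16910 - (5709 + (432 + 3428)) = 16910 - (5709 + 3860) = 16910 - 1*9569 = 16910 - 9569 = 7341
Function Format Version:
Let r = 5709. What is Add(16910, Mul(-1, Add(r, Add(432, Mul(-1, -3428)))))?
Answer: 7341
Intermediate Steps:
Add(16910, Mul(-1, Add(r, Add(432, Mul(-1, -3428))))) = Add(16910, Mul(-1, Add(5709, Add(432, Mul(-1, -3428))))) = Add(16910, Mul(-1, Add(5709, Add(432, 3428)))) = Add(16910, Mul(-1, Add(5709, 3860))) = Add(16910, Mul(-1, 9569)) = Add(16910, -9569) = 7341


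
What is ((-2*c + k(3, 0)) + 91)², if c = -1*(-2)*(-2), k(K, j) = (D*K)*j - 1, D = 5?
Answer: 9604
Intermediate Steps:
k(K, j) = -1 + 5*K*j (k(K, j) = (5*K)*j - 1 = 5*K*j - 1 = -1 + 5*K*j)
c = -4 (c = 2*(-2) = -4)
((-2*c + k(3, 0)) + 91)² = ((-2*(-4) + (-1 + 5*3*0)) + 91)² = ((8 + (-1 + 0)) + 91)² = ((8 - 1) + 91)² = (7 + 91)² = 98² = 9604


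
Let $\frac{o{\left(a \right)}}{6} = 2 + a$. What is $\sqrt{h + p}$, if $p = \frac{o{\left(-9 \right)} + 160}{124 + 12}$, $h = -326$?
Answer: $\frac{i \sqrt{375853}}{34} \approx 18.031 i$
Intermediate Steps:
$o{\left(a \right)} = 12 + 6 a$ ($o{\left(a \right)} = 6 \left(2 + a\right) = 12 + 6 a$)
$p = \frac{59}{68}$ ($p = \frac{\left(12 + 6 \left(-9\right)\right) + 160}{124 + 12} = \frac{\left(12 - 54\right) + 160}{136} = \left(-42 + 160\right) \frac{1}{136} = 118 \cdot \frac{1}{136} = \frac{59}{68} \approx 0.86765$)
$\sqrt{h + p} = \sqrt{-326 + \frac{59}{68}} = \sqrt{- \frac{22109}{68}} = \frac{i \sqrt{375853}}{34}$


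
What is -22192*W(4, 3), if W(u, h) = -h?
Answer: 66576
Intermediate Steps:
-22192*W(4, 3) = -(-22192)*3 = -22192*(-3) = 66576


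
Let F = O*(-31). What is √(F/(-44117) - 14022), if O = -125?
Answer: I*√27291325412533/44117 ≈ 118.41*I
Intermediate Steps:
F = 3875 (F = -125*(-31) = 3875)
√(F/(-44117) - 14022) = √(3875/(-44117) - 14022) = √(3875*(-1/44117) - 14022) = √(-3875/44117 - 14022) = √(-618612449/44117) = I*√27291325412533/44117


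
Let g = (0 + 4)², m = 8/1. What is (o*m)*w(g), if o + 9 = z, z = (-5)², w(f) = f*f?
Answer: 32768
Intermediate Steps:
m = 8 (m = 8*1 = 8)
g = 16 (g = 4² = 16)
w(f) = f²
z = 25
o = 16 (o = -9 + 25 = 16)
(o*m)*w(g) = (16*8)*16² = 128*256 = 32768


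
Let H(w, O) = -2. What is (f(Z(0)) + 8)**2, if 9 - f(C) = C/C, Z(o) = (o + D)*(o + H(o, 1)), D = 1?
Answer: 256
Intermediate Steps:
Z(o) = (1 + o)*(-2 + o) (Z(o) = (o + 1)*(o - 2) = (1 + o)*(-2 + o))
f(C) = 8 (f(C) = 9 - C/C = 9 - 1*1 = 9 - 1 = 8)
(f(Z(0)) + 8)**2 = (8 + 8)**2 = 16**2 = 256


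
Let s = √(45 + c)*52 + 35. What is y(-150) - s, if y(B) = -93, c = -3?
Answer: -128 - 52*√42 ≈ -465.00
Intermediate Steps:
s = 35 + 52*√42 (s = √(45 - 3)*52 + 35 = √42*52 + 35 = 52*√42 + 35 = 35 + 52*√42 ≈ 372.00)
y(-150) - s = -93 - (35 + 52*√42) = -93 + (-35 - 52*√42) = -128 - 52*√42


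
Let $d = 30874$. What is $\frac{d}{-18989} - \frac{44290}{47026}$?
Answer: $- \frac{1146451767}{446488357} \approx -2.5677$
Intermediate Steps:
$\frac{d}{-18989} - \frac{44290}{47026} = \frac{30874}{-18989} - \frac{44290}{47026} = 30874 \left(- \frac{1}{18989}\right) - \frac{22145}{23513} = - \frac{30874}{18989} - \frac{22145}{23513} = - \frac{1146451767}{446488357}$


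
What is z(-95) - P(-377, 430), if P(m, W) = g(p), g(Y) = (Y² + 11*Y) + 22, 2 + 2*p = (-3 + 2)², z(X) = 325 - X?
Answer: 1613/4 ≈ 403.25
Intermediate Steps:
p = -½ (p = -1 + (-3 + 2)²/2 = -1 + (½)*(-1)² = -1 + (½)*1 = -1 + ½ = -½ ≈ -0.50000)
g(Y) = 22 + Y² + 11*Y
P(m, W) = 67/4 (P(m, W) = 22 + (-½)² + 11*(-½) = 22 + ¼ - 11/2 = 67/4)
z(-95) - P(-377, 430) = (325 - 1*(-95)) - 1*67/4 = (325 + 95) - 67/4 = 420 - 67/4 = 1613/4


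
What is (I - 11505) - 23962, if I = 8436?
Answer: -27031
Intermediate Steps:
(I - 11505) - 23962 = (8436 - 11505) - 23962 = -3069 - 23962 = -27031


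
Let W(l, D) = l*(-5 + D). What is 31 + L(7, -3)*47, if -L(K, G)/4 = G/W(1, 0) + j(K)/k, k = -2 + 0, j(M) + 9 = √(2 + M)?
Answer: -3229/5 ≈ -645.80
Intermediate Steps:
j(M) = -9 + √(2 + M)
k = -2
L(K, G) = -18 + 2*√(2 + K) + 4*G/5 (L(K, G) = -4*(G/((1*(-5 + 0))) + (-9 + √(2 + K))/(-2)) = -4*(G/((1*(-5))) + (-9 + √(2 + K))*(-½)) = -4*(G/(-5) + (9/2 - √(2 + K)/2)) = -4*(G*(-⅕) + (9/2 - √(2 + K)/2)) = -4*(-G/5 + (9/2 - √(2 + K)/2)) = -4*(9/2 - √(2 + K)/2 - G/5) = -18 + 2*√(2 + K) + 4*G/5)
31 + L(7, -3)*47 = 31 + (-18 + 2*√(2 + 7) + (⅘)*(-3))*47 = 31 + (-18 + 2*√9 - 12/5)*47 = 31 + (-18 + 2*3 - 12/5)*47 = 31 + (-18 + 6 - 12/5)*47 = 31 - 72/5*47 = 31 - 3384/5 = -3229/5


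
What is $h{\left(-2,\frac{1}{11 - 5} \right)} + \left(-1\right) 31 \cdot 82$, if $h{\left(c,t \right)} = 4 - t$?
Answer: $- \frac{15229}{6} \approx -2538.2$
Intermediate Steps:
$h{\left(-2,\frac{1}{11 - 5} \right)} + \left(-1\right) 31 \cdot 82 = \left(4 - \frac{1}{11 - 5}\right) + \left(-1\right) 31 \cdot 82 = \left(4 - \frac{1}{6}\right) - 2542 = \frac{23}{6} - 2542 = - \frac{15229}{6}$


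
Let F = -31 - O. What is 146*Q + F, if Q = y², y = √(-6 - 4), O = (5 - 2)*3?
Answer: -1500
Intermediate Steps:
O = 9 (O = 3*3 = 9)
F = -40 (F = -31 - 1*9 = -31 - 9 = -40)
y = I*√10 (y = √(-10) = I*√10 ≈ 3.1623*I)
Q = -10 (Q = (I*√10)² = -10)
146*Q + F = 146*(-10) - 40 = -1460 - 40 = -1500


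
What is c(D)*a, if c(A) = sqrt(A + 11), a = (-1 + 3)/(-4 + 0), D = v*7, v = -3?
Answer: -I*sqrt(10)/2 ≈ -1.5811*I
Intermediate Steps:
D = -21 (D = -3*7 = -21)
a = -1/2 (a = 2/(-4) = 2*(-1/4) = -1/2 ≈ -0.50000)
c(A) = sqrt(11 + A)
c(D)*a = sqrt(11 - 21)*(-1/2) = sqrt(-10)*(-1/2) = (I*sqrt(10))*(-1/2) = -I*sqrt(10)/2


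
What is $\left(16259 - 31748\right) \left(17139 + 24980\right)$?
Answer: $-652381191$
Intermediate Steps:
$\left(16259 - 31748\right) \left(17139 + 24980\right) = \left(-15489\right) 42119 = -652381191$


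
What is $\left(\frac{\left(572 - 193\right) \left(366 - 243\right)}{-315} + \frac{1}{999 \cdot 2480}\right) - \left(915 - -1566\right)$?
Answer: $- \frac{9118727077}{3468528} \approx -2629.0$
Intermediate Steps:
$\left(\frac{\left(572 - 193\right) \left(366 - 243\right)}{-315} + \frac{1}{999 \cdot 2480}\right) - \left(915 - -1566\right) = \left(379 \cdot 123 \left(- \frac{1}{315}\right) + \frac{1}{999} \cdot \frac{1}{2480}\right) - \left(915 + 1566\right) = \left(46617 \left(- \frac{1}{315}\right) + \frac{1}{2477520}\right) - 2481 = \left(- \frac{15539}{105} + \frac{1}{2477520}\right) - 2481 = - \frac{513309109}{3468528} - 2481 = - \frac{9118727077}{3468528}$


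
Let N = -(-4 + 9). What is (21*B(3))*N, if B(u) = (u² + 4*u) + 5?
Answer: -2730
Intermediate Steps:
B(u) = 5 + u² + 4*u
N = -5 (N = -1*5 = -5)
(21*B(3))*N = (21*(5 + 3² + 4*3))*(-5) = (21*(5 + 9 + 12))*(-5) = (21*26)*(-5) = 546*(-5) = -2730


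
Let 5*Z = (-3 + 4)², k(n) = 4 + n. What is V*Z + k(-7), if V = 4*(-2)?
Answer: -23/5 ≈ -4.6000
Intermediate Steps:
V = -8
Z = ⅕ (Z = (-3 + 4)²/5 = (⅕)*1² = (⅕)*1 = ⅕ ≈ 0.20000)
V*Z + k(-7) = -8*⅕ + (4 - 7) = -8/5 - 3 = -23/5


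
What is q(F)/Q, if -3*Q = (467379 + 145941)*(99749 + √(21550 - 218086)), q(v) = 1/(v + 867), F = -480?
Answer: I/(79118280*(-99749*I + 2*√49134)) ≈ -1.2671e-13 + 5.6314e-16*I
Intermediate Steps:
q(v) = 1/(867 + v)
Q = -20392685560 - 408880*I*√49134 (Q = -(467379 + 145941)*(99749 + √(21550 - 218086))/3 = -204440*(99749 + √(-196536)) = -204440*(99749 + 2*I*√49134) = -(61178056680 + 1226640*I*√49134)/3 = -20392685560 - 408880*I*√49134 ≈ -2.0393e+10 - 9.0633e+7*I)
q(F)/Q = 1/((867 - 480)*(-20392685560 - 408880*I*√49134)) = 1/(387*(-20392685560 - 408880*I*√49134))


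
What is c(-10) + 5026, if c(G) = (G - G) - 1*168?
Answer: 4858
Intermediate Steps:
c(G) = -168 (c(G) = 0 - 168 = -168)
c(-10) + 5026 = -168 + 5026 = 4858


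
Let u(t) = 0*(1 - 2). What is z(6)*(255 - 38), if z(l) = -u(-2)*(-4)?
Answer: 0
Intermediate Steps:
u(t) = 0 (u(t) = 0*(-1) = 0)
z(l) = 0 (z(l) = -1*0*(-4) = 0*(-4) = 0)
z(6)*(255 - 38) = 0*(255 - 38) = 0*217 = 0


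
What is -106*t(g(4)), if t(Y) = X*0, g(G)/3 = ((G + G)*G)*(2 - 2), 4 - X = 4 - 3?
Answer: 0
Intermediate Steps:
X = 3 (X = 4 - (4 - 3) = 4 - 1*1 = 4 - 1 = 3)
g(G) = 0 (g(G) = 3*(((G + G)*G)*(2 - 2)) = 3*(((2*G)*G)*0) = 3*((2*G²)*0) = 3*0 = 0)
t(Y) = 0 (t(Y) = 3*0 = 0)
-106*t(g(4)) = -106*0 = 0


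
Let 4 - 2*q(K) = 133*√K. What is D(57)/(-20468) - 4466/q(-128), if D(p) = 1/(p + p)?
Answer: -13463867/853229048 - 593978*I*√2/141513 ≈ -0.01578 - 5.9359*I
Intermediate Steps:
D(p) = 1/(2*p)
q(K) = 2 - 133*√K/2
D(57)/(-20468) - 4466/q(-128) = ((½)/57)/(-20468) - 4466/(2 - 532*I*√2) = ((½)*(1/57))*(-1/20468) - 4466/(2 - 532*I*√2) = (1/114)*(-1/20468) - 4466/(2 - 532*I*√2) = -1/2333352 - 4466/(2 - 532*I*√2)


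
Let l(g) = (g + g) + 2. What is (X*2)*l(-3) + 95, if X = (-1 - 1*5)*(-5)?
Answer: -145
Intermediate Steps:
X = 30 (X = (-1 - 5)*(-5) = -6*(-5) = 30)
l(g) = 2 + 2*g (l(g) = 2*g + 2 = 2 + 2*g)
(X*2)*l(-3) + 95 = (30*2)*(2 + 2*(-3)) + 95 = 60*(2 - 6) + 95 = 60*(-4) + 95 = -240 + 95 = -145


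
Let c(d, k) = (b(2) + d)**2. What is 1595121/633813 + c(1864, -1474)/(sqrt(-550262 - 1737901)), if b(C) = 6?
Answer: 531707/211271 - 3496900*I*sqrt(2288163)/2288163 ≈ 2.5167 - 2311.7*I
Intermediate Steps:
c(d, k) = (6 + d)**2
1595121/633813 + c(1864, -1474)/(sqrt(-550262 - 1737901)) = 1595121/633813 + (6 + 1864)**2/(sqrt(-550262 - 1737901)) = 1595121*(1/633813) + 1870**2/(sqrt(-2288163)) = 531707/211271 + 3496900/((I*sqrt(2288163))) = 531707/211271 + 3496900*(-I*sqrt(2288163)/2288163) = 531707/211271 - 3496900*I*sqrt(2288163)/2288163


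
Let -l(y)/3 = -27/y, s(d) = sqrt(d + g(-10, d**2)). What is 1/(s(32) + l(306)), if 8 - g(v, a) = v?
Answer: -306/57719 + 5780*sqrt(2)/57719 ≈ 0.13632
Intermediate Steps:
g(v, a) = 8 - v
s(d) = sqrt(18 + d) (s(d) = sqrt(d + (8 - 1*(-10))) = sqrt(d + (8 + 10)) = sqrt(d + 18) = sqrt(18 + d))
l(y) = 81/y (l(y) = -(-81)/y = 81/y)
1/(s(32) + l(306)) = 1/(sqrt(18 + 32) + 81/306) = 1/(sqrt(50) + 81*(1/306)) = 1/(5*sqrt(2) + 9/34) = 1/(9/34 + 5*sqrt(2))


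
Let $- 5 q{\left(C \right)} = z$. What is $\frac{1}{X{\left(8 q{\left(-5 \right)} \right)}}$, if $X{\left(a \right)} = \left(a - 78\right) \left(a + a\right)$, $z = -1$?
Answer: $- \frac{25}{6112} \approx -0.0040903$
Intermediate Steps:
$q{\left(C \right)} = \frac{1}{5}$ ($q{\left(C \right)} = \left(- \frac{1}{5}\right) \left(-1\right) = \frac{1}{5}$)
$X{\left(a \right)} = 2 a \left(-78 + a\right)$ ($X{\left(a \right)} = \left(-78 + a\right) 2 a = 2 a \left(-78 + a\right)$)
$\frac{1}{X{\left(8 q{\left(-5 \right)} \right)}} = \frac{1}{2 \cdot 8 \cdot \frac{1}{5} \left(-78 + 8 \cdot \frac{1}{5}\right)} = \frac{1}{2 \cdot \frac{8}{5} \left(-78 + \frac{8}{5}\right)} = \frac{1}{2 \cdot \frac{8}{5} \left(- \frac{382}{5}\right)} = \frac{1}{- \frac{6112}{25}} = - \frac{25}{6112}$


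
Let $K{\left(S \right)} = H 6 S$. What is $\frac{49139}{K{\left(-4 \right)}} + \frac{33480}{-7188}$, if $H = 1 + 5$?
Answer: $- \frac{29836021}{86256} \approx -345.9$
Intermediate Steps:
$H = 6$
$K{\left(S \right)} = 36 S$ ($K{\left(S \right)} = 6 \cdot 6 S = 36 S$)
$\frac{49139}{K{\left(-4 \right)}} + \frac{33480}{-7188} = \frac{49139}{36 \left(-4\right)} + \frac{33480}{-7188} = \frac{49139}{-144} + 33480 \left(- \frac{1}{7188}\right) = 49139 \left(- \frac{1}{144}\right) - \frac{2790}{599} = - \frac{49139}{144} - \frac{2790}{599} = - \frac{29836021}{86256}$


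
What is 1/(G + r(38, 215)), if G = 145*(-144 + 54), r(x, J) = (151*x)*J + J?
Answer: 1/1220835 ≈ 8.1911e-7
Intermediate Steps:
r(x, J) = J + 151*J*x (r(x, J) = 151*J*x + J = J + 151*J*x)
G = -13050 (G = 145*(-90) = -13050)
1/(G + r(38, 215)) = 1/(-13050 + 215*(1 + 151*38)) = 1/(-13050 + 215*(1 + 5738)) = 1/(-13050 + 215*5739) = 1/(-13050 + 1233885) = 1/1220835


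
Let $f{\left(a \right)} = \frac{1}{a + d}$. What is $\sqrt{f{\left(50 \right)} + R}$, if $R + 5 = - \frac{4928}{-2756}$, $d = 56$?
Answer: $\frac{i \sqrt{6081114}}{1378} \approx 1.7895 i$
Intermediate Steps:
$f{\left(a \right)} = \frac{1}{56 + a}$ ($f{\left(a \right)} = \frac{1}{a + 56} = \frac{1}{56 + a}$)
$R = - \frac{2213}{689}$ ($R = -5 - \frac{4928}{-2756} = -5 - - \frac{1232}{689} = -5 + \frac{1232}{689} = - \frac{2213}{689} \approx -3.2119$)
$\sqrt{f{\left(50 \right)} + R} = \sqrt{\frac{1}{56 + 50} - \frac{2213}{689}} = \sqrt{\frac{1}{106} - \frac{2213}{689}} = \sqrt{- \frac{4413}{1378}} = \frac{i \sqrt{6081114}}{1378}$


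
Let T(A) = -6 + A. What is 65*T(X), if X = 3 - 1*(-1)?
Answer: -130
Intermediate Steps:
X = 4 (X = 3 + 1 = 4)
65*T(X) = 65*(-6 + 4) = 65*(-2) = -130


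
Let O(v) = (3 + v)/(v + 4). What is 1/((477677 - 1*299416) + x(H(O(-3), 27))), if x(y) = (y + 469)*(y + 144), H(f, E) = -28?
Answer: 1/229417 ≈ 4.3589e-6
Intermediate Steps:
O(v) = (3 + v)/(4 + v)
x(y) = (144 + y)*(469 + y) (x(y) = (469 + y)*(144 + y) = (144 + y)*(469 + y))
1/((477677 - 1*299416) + x(H(O(-3), 27))) = 1/((477677 - 1*299416) + (67536 + (-28)**2 + 613*(-28))) = 1/((477677 - 299416) + (67536 + 784 - 17164)) = 1/(178261 + 51156) = 1/229417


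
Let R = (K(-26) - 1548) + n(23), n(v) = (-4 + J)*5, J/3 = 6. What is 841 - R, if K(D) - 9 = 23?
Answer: 2287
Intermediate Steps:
J = 18 (J = 3*6 = 18)
K(D) = 32 (K(D) = 9 + 23 = 32)
n(v) = 70 (n(v) = (-4 + 18)*5 = 14*5 = 70)
R = -1446 (R = (32 - 1548) + 70 = -1516 + 70 = -1446)
841 - R = 841 - 1*(-1446) = 841 + 1446 = 2287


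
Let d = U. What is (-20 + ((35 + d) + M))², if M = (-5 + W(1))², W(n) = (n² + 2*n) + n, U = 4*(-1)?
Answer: 144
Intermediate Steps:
U = -4
d = -4
W(n) = n² + 3*n
M = 1 (M = (-5 + 1*(3 + 1))² = (-5 + 1*4)² = (-5 + 4)² = (-1)² = 1)
(-20 + ((35 + d) + M))² = (-20 + ((35 - 4) + 1))² = (-20 + (31 + 1))² = (-20 + 32)² = 12² = 144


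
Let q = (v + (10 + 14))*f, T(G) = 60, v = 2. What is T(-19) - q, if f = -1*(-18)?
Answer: -408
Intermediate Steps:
f = 18
q = 468 (q = (2 + (10 + 14))*18 = (2 + 24)*18 = 26*18 = 468)
T(-19) - q = 60 - 1*468 = 60 - 468 = -408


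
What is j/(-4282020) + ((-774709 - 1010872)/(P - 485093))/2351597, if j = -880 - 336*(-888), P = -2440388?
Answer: -511644155391883999/7364595181111284285 ≈ -0.069474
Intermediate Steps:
j = 297488 (j = -880 + 298368 = 297488)
j/(-4282020) + ((-774709 - 1010872)/(P - 485093))/2351597 = 297488/(-4282020) + ((-774709 - 1010872)/(-2440388 - 485093))/2351597 = 297488*(-1/4282020) - 1785581/(-2925481)*(1/2351597) = -74372/1070505 - 1785581*(-1/2925481)*(1/2351597) = -74372/1070505 + (1785581/2925481)*(1/2351597) = -74372/1070505 + 1785581/6879552343157 = -511644155391883999/7364595181111284285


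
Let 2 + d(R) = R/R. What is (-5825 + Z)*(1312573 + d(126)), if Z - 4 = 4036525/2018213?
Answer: -15414821085907056/2018213 ≈ -7.6379e+9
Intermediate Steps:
Z = 12109377/2018213 (Z = 4 + 4036525/2018213 = 12109377/2018213 ≈ 6.0000)
d(R) = -1 (d(R) = -2 + R/R = -2 + 1 = -1)
(-5825 + Z)*(1312573 + d(126)) = (-5825 + 12109377/2018213)*(1312573 - 1) = -11743981348/2018213*1312572 = -15414821085907056/2018213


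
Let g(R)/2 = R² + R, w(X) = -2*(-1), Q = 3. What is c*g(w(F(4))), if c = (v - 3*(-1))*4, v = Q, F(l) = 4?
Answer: 288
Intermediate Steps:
v = 3
w(X) = 2
g(R) = 2*R + 2*R² (g(R) = 2*(R² + R) = 2*(R + R²) = 2*R + 2*R²)
c = 24 (c = (3 - 3*(-1))*4 = (3 + 3)*4 = 6*4 = 24)
c*g(w(F(4))) = 24*(2*2*(1 + 2)) = 24*(2*2*3) = 24*12 = 288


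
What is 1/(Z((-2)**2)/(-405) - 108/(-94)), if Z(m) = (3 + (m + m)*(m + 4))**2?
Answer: -19035/189113 ≈ -0.10065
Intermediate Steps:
Z(m) = (3 + 2*m*(4 + m))**2 (Z(m) = (3 + (2*m)*(4 + m))**2 = (3 + 2*m*(4 + m))**2)
1/(Z((-2)**2)/(-405) - 108/(-94)) = 1/((3 + 2*((-2)**2)**2 + 8*(-2)**2)**2/(-405) - 108/(-94)) = 1/((3 + 2*4**2 + 8*4)**2*(-1/405) - 108*(-1/94)) = 1/((3 + 2*16 + 32)**2*(-1/405) + 54/47) = 1/((3 + 32 + 32)**2*(-1/405) + 54/47) = 1/(67**2*(-1/405) + 54/47) = 1/(4489*(-1/405) + 54/47) = 1/(-4489/405 + 54/47) = 1/(-189113/19035) = -19035/189113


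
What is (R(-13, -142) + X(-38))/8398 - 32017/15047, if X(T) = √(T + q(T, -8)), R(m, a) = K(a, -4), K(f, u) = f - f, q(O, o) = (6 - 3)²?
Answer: -32017/15047 + I*√29/8398 ≈ -2.1278 + 0.00064124*I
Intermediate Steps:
q(O, o) = 9 (q(O, o) = 3² = 9)
K(f, u) = 0
R(m, a) = 0
X(T) = √(9 + T) (X(T) = √(T + 9) = √(9 + T))
(R(-13, -142) + X(-38))/8398 - 32017/15047 = (0 + √(9 - 38))/8398 - 32017/15047 = (0 + √(-29))*(1/8398) - 32017*1/15047 = (0 + I*√29)*(1/8398) - 32017/15047 = (I*√29)*(1/8398) - 32017/15047 = I*√29/8398 - 32017/15047 = -32017/15047 + I*√29/8398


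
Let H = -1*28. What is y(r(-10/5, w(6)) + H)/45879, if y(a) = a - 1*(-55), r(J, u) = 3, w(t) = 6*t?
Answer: 10/15293 ≈ 0.00065389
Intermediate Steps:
H = -28
y(a) = 55 + a (y(a) = a + 55 = 55 + a)
y(r(-10/5, w(6)) + H)/45879 = (55 + (3 - 28))/45879 = (55 - 25)*(1/45879) = 30*(1/45879) = 10/15293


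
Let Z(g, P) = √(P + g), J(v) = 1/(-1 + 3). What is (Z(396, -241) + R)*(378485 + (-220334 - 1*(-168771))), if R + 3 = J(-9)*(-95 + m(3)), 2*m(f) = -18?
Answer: -17980710 + 326922*√155 ≈ -1.3911e+7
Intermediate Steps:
J(v) = ½ (J(v) = 1/2 = ½)
m(f) = -9 (m(f) = (½)*(-18) = -9)
R = -55 (R = -3 + (-95 - 9)/2 = -3 + (½)*(-104) = -3 - 52 = -55)
(Z(396, -241) + R)*(378485 + (-220334 - 1*(-168771))) = (√(-241 + 396) - 55)*(378485 + (-220334 - 1*(-168771))) = (√155 - 55)*(378485 + (-220334 + 168771)) = (-55 + √155)*(378485 - 51563) = (-55 + √155)*326922 = -17980710 + 326922*√155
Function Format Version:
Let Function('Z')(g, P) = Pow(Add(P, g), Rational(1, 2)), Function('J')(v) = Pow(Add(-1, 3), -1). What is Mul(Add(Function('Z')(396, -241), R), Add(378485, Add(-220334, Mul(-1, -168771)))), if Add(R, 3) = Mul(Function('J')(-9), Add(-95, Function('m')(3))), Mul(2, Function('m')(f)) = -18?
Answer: Add(-17980710, Mul(326922, Pow(155, Rational(1, 2)))) ≈ -1.3911e+7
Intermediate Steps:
Function('J')(v) = Rational(1, 2) (Function('J')(v) = Pow(2, -1) = Rational(1, 2))
Function('m')(f) = -9 (Function('m')(f) = Mul(Rational(1, 2), -18) = -9)
R = -55 (R = Add(-3, Mul(Rational(1, 2), Add(-95, -9))) = Add(-3, Mul(Rational(1, 2), -104)) = Add(-3, -52) = -55)
Mul(Add(Function('Z')(396, -241), R), Add(378485, Add(-220334, Mul(-1, -168771)))) = Mul(Add(Pow(Add(-241, 396), Rational(1, 2)), -55), Add(378485, Add(-220334, Mul(-1, -168771)))) = Mul(Add(Pow(155, Rational(1, 2)), -55), Add(378485, Add(-220334, 168771))) = Mul(Add(-55, Pow(155, Rational(1, 2))), Add(378485, -51563)) = Mul(Add(-55, Pow(155, Rational(1, 2))), 326922) = Add(-17980710, Mul(326922, Pow(155, Rational(1, 2))))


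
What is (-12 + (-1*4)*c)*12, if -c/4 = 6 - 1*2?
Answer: 624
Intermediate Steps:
c = -16 (c = -4*(6 - 1*2) = -4*(6 - 2) = -4*4 = -16)
(-12 + (-1*4)*c)*12 = (-12 - 1*4*(-16))*12 = (-12 - 4*(-16))*12 = (-12 + 64)*12 = 52*12 = 624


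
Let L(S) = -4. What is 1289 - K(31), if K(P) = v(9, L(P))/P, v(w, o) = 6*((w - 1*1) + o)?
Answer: 39935/31 ≈ 1288.2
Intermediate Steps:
v(w, o) = -6 + 6*o + 6*w (v(w, o) = 6*((w - 1) + o) = 6*((-1 + w) + o) = 6*(-1 + o + w) = -6 + 6*o + 6*w)
K(P) = 24/P (K(P) = (-6 + 6*(-4) + 6*9)/P = (-6 - 24 + 54)/P = 24/P)
1289 - K(31) = 1289 - 24/31 = 39935/31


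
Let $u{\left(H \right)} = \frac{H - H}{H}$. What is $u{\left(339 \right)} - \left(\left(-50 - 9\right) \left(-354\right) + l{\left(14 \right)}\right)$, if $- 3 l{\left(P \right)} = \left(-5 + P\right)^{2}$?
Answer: $-20859$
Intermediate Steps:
$l{\left(P \right)} = - \frac{\left(-5 + P\right)^{2}}{3}$
$u{\left(H \right)} = 0$ ($u{\left(H \right)} = \frac{0}{H} = 0$)
$u{\left(339 \right)} - \left(\left(-50 - 9\right) \left(-354\right) + l{\left(14 \right)}\right) = 0 - \left(\left(-50 - 9\right) \left(-354\right) - \frac{\left(-5 + 14\right)^{2}}{3}\right) = 0 - \left(\left(-59\right) \left(-354\right) - \frac{9^{2}}{3}\right) = 0 - \left(20886 - 27\right) = 0 - 20859 = -20859$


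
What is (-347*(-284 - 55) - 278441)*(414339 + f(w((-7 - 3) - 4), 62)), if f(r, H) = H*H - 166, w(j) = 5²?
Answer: -67220477736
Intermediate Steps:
w(j) = 25
f(r, H) = -166 + H² (f(r, H) = H² - 166 = -166 + H²)
(-347*(-284 - 55) - 278441)*(414339 + f(w((-7 - 3) - 4), 62)) = (-347*(-284 - 55) - 278441)*(414339 + (-166 + 62²)) = (-347*(-339) - 278441)*(414339 + (-166 + 3844)) = (117633 - 278441)*(414339 + 3678) = -160808*418017 = -67220477736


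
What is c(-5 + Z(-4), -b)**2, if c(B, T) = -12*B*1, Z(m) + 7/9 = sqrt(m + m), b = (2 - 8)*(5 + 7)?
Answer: 32896/9 - 3328*I*sqrt(2) ≈ 3655.1 - 4706.5*I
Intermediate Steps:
b = -72 (b = -6*12 = -72)
Z(m) = -7/9 + sqrt(2)*sqrt(m) (Z(m) = -7/9 + sqrt(m + m) = -7/9 + sqrt(2*m) = -7/9 + sqrt(2)*sqrt(m))
c(B, T) = -12*B (c(B, T) = -12*B*1 = -12*B)
c(-5 + Z(-4), -b)**2 = (-12*(-5 + (-7/9 + sqrt(2)*sqrt(-4))))**2 = (-12*(-5 + (-7/9 + sqrt(2)*(2*I))))**2 = (-12*(-5 + (-7/9 + 2*I*sqrt(2))))**2 = (-12*(-52/9 + 2*I*sqrt(2)))**2 = (208/3 - 24*I*sqrt(2))**2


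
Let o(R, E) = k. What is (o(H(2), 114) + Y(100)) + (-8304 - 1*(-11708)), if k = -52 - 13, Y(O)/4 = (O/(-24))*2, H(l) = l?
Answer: 9917/3 ≈ 3305.7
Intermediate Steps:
Y(O) = -O/3 (Y(O) = 4*((O/(-24))*2) = 4*((O*(-1/24))*2) = 4*(-O/24*2) = 4*(-O/12) = -O/3)
k = -65
o(R, E) = -65
(o(H(2), 114) + Y(100)) + (-8304 - 1*(-11708)) = (-65 - 1/3*100) + (-8304 - 1*(-11708)) = (-65 - 100/3) + (-8304 + 11708) = -295/3 + 3404 = 9917/3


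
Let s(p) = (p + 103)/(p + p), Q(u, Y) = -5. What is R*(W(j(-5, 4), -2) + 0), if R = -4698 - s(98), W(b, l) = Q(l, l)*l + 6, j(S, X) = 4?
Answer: -3684036/49 ≈ -75184.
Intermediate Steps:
W(b, l) = 6 - 5*l (W(b, l) = -5*l + 6 = 6 - 5*l)
s(p) = (103 + p)/(2*p) (s(p) = (103 + p)/((2*p)) = (103 + p)*(1/(2*p)) = (103 + p)/(2*p))
R = -921009/196 (R = -4698 - (103 + 98)/(2*98) = -4698 - 201/(2*98) = -4698 - 1*201/196 = -4698 - 201/196 = -921009/196 ≈ -4699.0)
R*(W(j(-5, 4), -2) + 0) = -921009*((6 - 5*(-2)) + 0)/196 = -921009*((6 + 10) + 0)/196 = -921009*(16 + 0)/196 = -921009/196*16 = -3684036/49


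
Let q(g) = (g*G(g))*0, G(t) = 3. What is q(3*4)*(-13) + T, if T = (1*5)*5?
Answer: 25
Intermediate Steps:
q(g) = 0 (q(g) = (g*3)*0 = (3*g)*0 = 0)
T = 25 (T = 5*5 = 25)
q(3*4)*(-13) + T = 0*(-13) + 25 = 0 + 25 = 25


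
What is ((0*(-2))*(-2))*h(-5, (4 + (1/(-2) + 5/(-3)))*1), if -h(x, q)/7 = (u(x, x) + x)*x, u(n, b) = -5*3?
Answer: 0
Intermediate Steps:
u(n, b) = -15
h(x, q) = -7*x*(-15 + x) (h(x, q) = -7*(-15 + x)*x = -7*x*(-15 + x))
((0*(-2))*(-2))*h(-5, (4 + (1/(-2) + 5/(-3)))*1) = ((0*(-2))*(-2))*(7*(-5)*(15 - 1*(-5))) = (0*(-2))*(7*(-5)*(15 + 5)) = 0*(7*(-5)*20) = 0*(-700) = 0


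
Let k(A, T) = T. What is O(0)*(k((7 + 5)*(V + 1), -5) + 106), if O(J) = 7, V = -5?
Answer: 707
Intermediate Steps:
O(0)*(k((7 + 5)*(V + 1), -5) + 106) = 7*(-5 + 106) = 7*101 = 707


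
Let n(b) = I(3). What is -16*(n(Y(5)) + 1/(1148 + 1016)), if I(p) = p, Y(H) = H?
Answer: -25972/541 ≈ -48.007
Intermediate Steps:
n(b) = 3
-16*(n(Y(5)) + 1/(1148 + 1016)) = -16*(3 + 1/(1148 + 1016)) = -16*(3 + 1/2164) = -16*6493/2164 = -25972/541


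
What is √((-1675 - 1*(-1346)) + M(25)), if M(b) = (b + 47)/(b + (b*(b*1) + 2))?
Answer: I*√8738267/163 ≈ 18.135*I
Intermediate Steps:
M(b) = (47 + b)/(2 + b + b²) (M(b) = (47 + b)/(b + (b*b + 2)) = (47 + b)/(b + (b² + 2)) = (47 + b)/(b + (2 + b²)) = (47 + b)/(2 + b + b²))
√((-1675 - 1*(-1346)) + M(25)) = √((-1675 - 1*(-1346)) + (47 + 25)/(2 + 25 + 25²)) = √((-1675 + 1346) + 72/(2 + 25 + 625)) = √(-329 + 72/652) = √(-329 + (1/652)*72) = √(-329 + 18/163) = √(-53609/163) = I*√8738267/163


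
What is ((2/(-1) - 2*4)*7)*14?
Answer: -980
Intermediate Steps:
((2/(-1) - 2*4)*7)*14 = ((2*(-1) - 8)*7)*14 = ((-2 - 8)*7)*14 = -10*7*14 = -70*14 = -980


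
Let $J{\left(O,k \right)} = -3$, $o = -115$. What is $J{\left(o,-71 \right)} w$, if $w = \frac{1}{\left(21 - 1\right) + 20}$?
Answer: $- \frac{3}{40} \approx -0.075$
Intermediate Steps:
$w = \frac{1}{40}$ ($w = \frac{1}{20 + 20} = \frac{1}{40} \approx 0.025$)
$J{\left(o,-71 \right)} w = \left(-3\right) \frac{1}{40} = - \frac{3}{40}$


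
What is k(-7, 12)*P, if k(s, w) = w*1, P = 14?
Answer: 168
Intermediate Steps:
k(s, w) = w
k(-7, 12)*P = 12*14 = 168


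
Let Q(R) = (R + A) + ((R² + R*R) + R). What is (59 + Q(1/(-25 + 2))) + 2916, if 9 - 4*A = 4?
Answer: 6297569/2116 ≈ 2976.2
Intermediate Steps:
A = 5/4 (A = 9/4 - ¼*4 = 9/4 - 1 = 5/4 ≈ 1.2500)
Q(R) = 5/4 + 2*R + 2*R² (Q(R) = (R + 5/4) + ((R² + R*R) + R) = (5/4 + R) + ((R² + R²) + R) = (5/4 + R) + (2*R² + R) = (5/4 + R) + (R + 2*R²) = 5/4 + 2*R + 2*R²)
(59 + Q(1/(-25 + 2))) + 2916 = (59 + (5/4 + 2/(-25 + 2) + 2*(1/(-25 + 2))²)) + 2916 = (59 + (5/4 + 2/(-23) + 2*(1/(-23))²)) + 2916 = (59 + (5/4 + 2*(-1/23) + 2*(-1/23)²)) + 2916 = (59 + (5/4 - 2/23 + 2*(1/529))) + 2916 = (59 + (5/4 - 2/23 + 2/529)) + 2916 = (59 + 2469/2116) + 2916 = 127313/2116 + 2916 = 6297569/2116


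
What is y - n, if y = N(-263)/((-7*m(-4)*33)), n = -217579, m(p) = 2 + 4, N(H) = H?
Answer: 301564757/1386 ≈ 2.1758e+5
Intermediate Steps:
m(p) = 6
y = 263/1386 (y = -263/(-7*6*33) = -263/((-42*33)) = -263/(-1386) = -263*(-1/1386) = 263/1386 ≈ 0.18975)
y - n = 263/1386 - 1*(-217579) = 263/1386 + 217579 = 301564757/1386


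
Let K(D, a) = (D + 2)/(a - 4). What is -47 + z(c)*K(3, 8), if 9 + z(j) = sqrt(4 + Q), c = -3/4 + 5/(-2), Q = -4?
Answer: -233/4 ≈ -58.250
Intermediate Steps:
c = -13/4 (c = -3*1/4 + 5*(-1/2) = -3/4 - 5/2 = -13/4 ≈ -3.2500)
z(j) = -9 (z(j) = -9 + sqrt(4 - 4) = -9 + sqrt(0) = -9 + 0 = -9)
K(D, a) = (2 + D)/(-4 + a)
-47 + z(c)*K(3, 8) = -47 - 9*(2 + 3)/(-4 + 8) = -47 - 9*5/4 = -47 - 45/4 = -233/4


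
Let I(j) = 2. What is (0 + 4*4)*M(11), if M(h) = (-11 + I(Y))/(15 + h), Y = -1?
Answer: -72/13 ≈ -5.5385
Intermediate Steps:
M(h) = -9/(15 + h) (M(h) = (-11 + 2)/(15 + h) = -9/(15 + h))
(0 + 4*4)*M(11) = (0 + 4*4)*(-9/(15 + 11)) = (0 + 16)*(-9/26) = 16*(-9*1/26) = 16*(-9/26) = -72/13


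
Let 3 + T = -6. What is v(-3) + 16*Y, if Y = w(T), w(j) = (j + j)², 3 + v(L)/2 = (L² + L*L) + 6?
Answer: 5226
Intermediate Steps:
v(L) = 6 + 4*L² (v(L) = -6 + 2*((L² + L*L) + 6) = -6 + 2*((L² + L²) + 6) = -6 + 2*(2*L² + 6) = -6 + 2*(6 + 2*L²) = -6 + (12 + 4*L²) = 6 + 4*L²)
T = -9 (T = -3 - 6 = -9)
w(j) = 4*j² (w(j) = (2*j)² = 4*j²)
Y = 324 (Y = 4*(-9)² = 4*81 = 324)
v(-3) + 16*Y = (6 + 4*(-3)²) + 16*324 = (6 + 4*9) + 5184 = (6 + 36) + 5184 = 42 + 5184 = 5226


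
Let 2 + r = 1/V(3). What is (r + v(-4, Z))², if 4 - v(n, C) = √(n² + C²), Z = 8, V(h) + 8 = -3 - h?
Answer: 16409/196 - 108*√5/7 ≈ 49.220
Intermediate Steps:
V(h) = -11 - h (V(h) = -8 + (-3 - h) = -11 - h)
r = -29/14 (r = -2 + 1/(-11 - 1*3) = -2 + 1/(-11 - 3) = -2 + 1/(-14) = -2 - 1/14 = -29/14 ≈ -2.0714)
v(n, C) = 4 - √(C² + n²) (v(n, C) = 4 - √(n² + C²) = 4 - √(C² + n²))
(r + v(-4, Z))² = (-29/14 + (4 - √(8² + (-4)²)))² = (-29/14 + (4 - √(64 + 16)))² = (-29/14 + (4 - √80))² = (-29/14 + (4 - 4*√5))² = (27/14 - 4*√5)²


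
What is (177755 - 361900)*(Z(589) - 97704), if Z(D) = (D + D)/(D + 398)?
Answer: 17757594017150/987 ≈ 1.7991e+10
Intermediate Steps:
Z(D) = 2*D/(398 + D) (Z(D) = (2*D)/(398 + D) = 2*D/(398 + D))
(177755 - 361900)*(Z(589) - 97704) = (177755 - 361900)*(2*589/(398 + 589) - 97704) = -184145*(2*589/987 - 97704) = -184145*(2*589*(1/987) - 97704) = -184145*(1178/987 - 97704) = -184145*(-96432670/987) = 17757594017150/987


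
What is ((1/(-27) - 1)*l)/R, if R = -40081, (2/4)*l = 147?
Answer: 2744/360729 ≈ 0.0076068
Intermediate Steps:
l = 294 (l = 2*147 = 294)
((1/(-27) - 1)*l)/R = ((1/(-27) - 1)*294)/(-40081) = ((-1/27 - 1)*294)*(-1/40081) = -28/27*294*(-1/40081) = -2744/9*(-1/40081) = 2744/360729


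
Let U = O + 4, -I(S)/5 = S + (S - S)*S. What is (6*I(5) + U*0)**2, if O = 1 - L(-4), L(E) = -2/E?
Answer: 22500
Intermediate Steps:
O = 1/2 (O = 1 - (-2)/(-4) = 1 - (-2)*(-1)/4 = 1 - 1*1/2 = 1 - 1/2 = 1/2 ≈ 0.50000)
I(S) = -5*S (I(S) = -5*(S + (S - S)*S) = -5*(S + 0*S) = -5*(S + 0) = -5*S)
U = 9/2 (U = 1/2 + 4 = 9/2 ≈ 4.5000)
(6*I(5) + U*0)**2 = (6*(-5*5) + (9/2)*0)**2 = (6*(-25) + 0)**2 = (-150 + 0)**2 = (-150)**2 = 22500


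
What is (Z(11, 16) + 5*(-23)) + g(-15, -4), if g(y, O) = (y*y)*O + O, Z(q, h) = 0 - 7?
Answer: -1026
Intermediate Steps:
Z(q, h) = -7
g(y, O) = O + O*y**2 (g(y, O) = y**2*O + O = O*y**2 + O = O + O*y**2)
(Z(11, 16) + 5*(-23)) + g(-15, -4) = (-7 + 5*(-23)) - 4*(1 + (-15)**2) = (-7 - 115) - 4*(1 + 225) = -122 - 4*226 = -122 - 904 = -1026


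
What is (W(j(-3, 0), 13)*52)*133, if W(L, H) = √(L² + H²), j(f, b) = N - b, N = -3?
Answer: 6916*√178 ≈ 92271.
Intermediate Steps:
j(f, b) = -3 - b
W(L, H) = √(H² + L²)
(W(j(-3, 0), 13)*52)*133 = (√(13² + (-3 - 1*0)²)*52)*133 = (√(169 + (-3 + 0)²)*52)*133 = (√(169 + (-3)²)*52)*133 = (√(169 + 9)*52)*133 = (√178*52)*133 = (52*√178)*133 = 6916*√178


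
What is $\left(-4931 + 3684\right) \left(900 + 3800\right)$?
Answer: $-5860900$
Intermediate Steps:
$\left(-4931 + 3684\right) \left(900 + 3800\right) = \left(-1247\right) 4700 = -5860900$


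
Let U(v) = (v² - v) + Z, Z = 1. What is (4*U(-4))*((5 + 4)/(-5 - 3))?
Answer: -189/2 ≈ -94.500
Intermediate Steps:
U(v) = 1 + v² - v (U(v) = (v² - v) + 1 = 1 + v² - v)
(4*U(-4))*((5 + 4)/(-5 - 3)) = (4*(1 + (-4)² - 1*(-4)))*((5 + 4)/(-5 - 3)) = (4*(1 + 16 + 4))*(9/(-8)) = (4*21)*(9*(-⅛)) = 84*(-9/8) = -189/2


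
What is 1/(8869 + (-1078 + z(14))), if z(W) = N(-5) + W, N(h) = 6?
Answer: 1/7811 ≈ 0.00012802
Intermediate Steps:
z(W) = 6 + W
1/(8869 + (-1078 + z(14))) = 1/(8869 + (-1078 + (6 + 14))) = 1/(8869 + (-1078 + 20)) = 1/(8869 - 1058) = 1/7811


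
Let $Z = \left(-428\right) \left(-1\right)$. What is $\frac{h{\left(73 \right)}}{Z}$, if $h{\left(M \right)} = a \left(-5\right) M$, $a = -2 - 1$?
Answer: $\frac{1095}{428} \approx 2.5584$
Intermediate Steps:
$a = -3$ ($a = -2 - 1 = -3$)
$Z = 428$
$h{\left(M \right)} = 15 M$ ($h{\left(M \right)} = \left(-3\right) \left(-5\right) M = 15 M$)
$\frac{h{\left(73 \right)}}{Z} = \frac{15 \cdot 73}{428} = 1095 \cdot \frac{1}{428} = \frac{1095}{428}$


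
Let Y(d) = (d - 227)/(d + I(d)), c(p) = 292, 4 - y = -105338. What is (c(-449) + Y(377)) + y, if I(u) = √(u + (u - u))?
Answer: 19859267/188 - 75*√377/70876 ≈ 1.0563e+5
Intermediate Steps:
y = 105342 (y = 4 - 1*(-105338) = 4 + 105338 = 105342)
I(u) = √u (I(u) = √(u + 0) = √u)
Y(d) = (-227 + d)/(d + √d) (Y(d) = (d - 227)/(d + √d) = (-227 + d)/(d + √d))
(c(-449) + Y(377)) + y = (292 + (-227 + 377)/(377 + √377)) + 105342 = (292 + 150/(377 + √377)) + 105342 = 105634 + 150/(377 + √377)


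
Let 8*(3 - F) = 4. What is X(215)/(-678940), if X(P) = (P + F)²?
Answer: -37845/543152 ≈ -0.069677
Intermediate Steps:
F = 5/2 (F = 3 - ⅛*4 = 3 - ½ = 5/2 ≈ 2.5000)
X(P) = (5/2 + P)² (X(P) = (P + 5/2)² = (5/2 + P)²)
X(215)/(-678940) = ((5 + 2*215)²/4)/(-678940) = ((5 + 430)²/4)*(-1/678940) = ((¼)*435²)*(-1/678940) = ((¼)*189225)*(-1/678940) = (189225/4)*(-1/678940) = -37845/543152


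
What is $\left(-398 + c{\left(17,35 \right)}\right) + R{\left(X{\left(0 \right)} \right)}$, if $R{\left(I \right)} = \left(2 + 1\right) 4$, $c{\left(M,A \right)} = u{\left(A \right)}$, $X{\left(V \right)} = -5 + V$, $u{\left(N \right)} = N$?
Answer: $-351$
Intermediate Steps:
$c{\left(M,A \right)} = A$
$R{\left(I \right)} = 12$ ($R{\left(I \right)} = 3 \cdot 4 = 12$)
$\left(-398 + c{\left(17,35 \right)}\right) + R{\left(X{\left(0 \right)} \right)} = \left(-398 + 35\right) + 12 = -363 + 12 = -351$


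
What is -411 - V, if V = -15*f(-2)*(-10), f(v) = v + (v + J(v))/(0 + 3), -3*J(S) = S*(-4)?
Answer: 367/3 ≈ 122.33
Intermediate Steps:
J(S) = 4*S/3 (J(S) = -S*(-4)/3 = -(-4)*S/3 = 4*S/3)
f(v) = 16*v/9 (f(v) = v + (v + 4*v/3)/(0 + 3) = v + (7*v/3)/3 = v + (7*v/3)*(1/3) = v + 7*v/9 = 16*v/9)
V = -1600/3 (V = -80*(-2)/3*(-10) = -15*(-32/9)*(-10) = (160/3)*(-10) = -1600/3 ≈ -533.33)
-411 - V = -411 - 1*(-1600/3) = -411 + 1600/3 = 367/3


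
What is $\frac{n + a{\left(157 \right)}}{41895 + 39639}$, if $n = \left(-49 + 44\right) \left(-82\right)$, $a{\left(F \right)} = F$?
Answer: $\frac{189}{27178} \approx 0.0069542$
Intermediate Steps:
$n = 410$ ($n = \left(-5\right) \left(-82\right) = 410$)
$\frac{n + a{\left(157 \right)}}{41895 + 39639} = \frac{410 + 157}{41895 + 39639} = \frac{567}{81534} = 567 \cdot \frac{1}{81534} = \frac{189}{27178}$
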